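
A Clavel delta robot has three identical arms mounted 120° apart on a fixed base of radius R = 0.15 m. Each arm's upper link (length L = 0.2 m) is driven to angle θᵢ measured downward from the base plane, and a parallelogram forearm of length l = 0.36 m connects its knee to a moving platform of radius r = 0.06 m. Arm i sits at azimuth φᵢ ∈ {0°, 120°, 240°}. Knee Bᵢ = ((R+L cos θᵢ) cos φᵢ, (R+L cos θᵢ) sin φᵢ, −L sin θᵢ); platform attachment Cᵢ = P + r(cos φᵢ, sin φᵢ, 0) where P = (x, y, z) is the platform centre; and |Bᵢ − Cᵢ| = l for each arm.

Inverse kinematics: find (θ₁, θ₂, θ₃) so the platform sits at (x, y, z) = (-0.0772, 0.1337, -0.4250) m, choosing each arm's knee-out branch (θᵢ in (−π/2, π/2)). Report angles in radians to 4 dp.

φ1=0.0° → target in arm frame (-0.0772, 0.1337)
  A cos θ + B sin θ = C:  0.1672·cos θ + -0.4250·sin θ = -0.3421
  √(A²+B²)=0.4567;  θ1 = -1.1960+2.4176 ≈ 1.2216
φ2=120.0° → target in arm frame (0.1544, 0.0000)
  A=-0.0644, B=-0.4250, C=(l²−L²−A²−y'²−z²)/(2L)=-0.2379
  θ2 = atan2(B,A) + arccos(C/0.4298) = 0.4362
rotate P by −φ3: (-0.0772, -0.1337, -0.4250)
  e−x'=0.1672;  (l²−L²−(e−x')²−y'²−z²)/2L = -0.3421
  θ3 = atan2(B,A) + arccos(C/0.4567) = 1.2216

θ₁ = 1.2216, θ₂ = 0.4362, θ₃ = 1.2216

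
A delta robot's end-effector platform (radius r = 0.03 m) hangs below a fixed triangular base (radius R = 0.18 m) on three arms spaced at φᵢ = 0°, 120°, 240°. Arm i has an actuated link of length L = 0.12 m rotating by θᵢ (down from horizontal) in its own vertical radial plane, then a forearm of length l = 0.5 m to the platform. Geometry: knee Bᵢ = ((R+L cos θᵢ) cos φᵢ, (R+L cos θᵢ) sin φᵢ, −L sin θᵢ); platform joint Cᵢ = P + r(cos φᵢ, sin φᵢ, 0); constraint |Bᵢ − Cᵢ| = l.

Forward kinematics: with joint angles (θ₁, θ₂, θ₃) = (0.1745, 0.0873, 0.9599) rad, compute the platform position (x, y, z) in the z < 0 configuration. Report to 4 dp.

O1 = (0.2682·cos0.0°, 0.2682·sin0.0°, -0.0208) = (0.2682, 0.0000, -0.0208)
arm 2 at φ=120.0°: (R−r)+L cos θ2 = 0.2695;  O2 = (-0.1348, 0.2334, -0.0105)
φ3=240.0°: virtual centre (-0.1094, -0.1895, -0.0983), radius l
|O₂|²−|O₁|² = 0.0004;  |O₃|²−|O₁|² = -0.0148
linear system: -0.8059x+0.4669y = 0.0004−0.0207z; -0.7552x+-0.3790y = -0.0148−-0.1549z
Cramer: x(z) = 0.0103-0.0980z;  y(z) = 0.0186-0.2135z
quadratic in z: (1.0552)z²+(0.0843)z+(-0.1827)=0, √Δ=0.8822 → z ∈ {-0.4579, 0.3781}; z = -0.4579 (taking z<0)
x = 0.0551, y = 0.1164

(0.0551, 0.1164, -0.4579)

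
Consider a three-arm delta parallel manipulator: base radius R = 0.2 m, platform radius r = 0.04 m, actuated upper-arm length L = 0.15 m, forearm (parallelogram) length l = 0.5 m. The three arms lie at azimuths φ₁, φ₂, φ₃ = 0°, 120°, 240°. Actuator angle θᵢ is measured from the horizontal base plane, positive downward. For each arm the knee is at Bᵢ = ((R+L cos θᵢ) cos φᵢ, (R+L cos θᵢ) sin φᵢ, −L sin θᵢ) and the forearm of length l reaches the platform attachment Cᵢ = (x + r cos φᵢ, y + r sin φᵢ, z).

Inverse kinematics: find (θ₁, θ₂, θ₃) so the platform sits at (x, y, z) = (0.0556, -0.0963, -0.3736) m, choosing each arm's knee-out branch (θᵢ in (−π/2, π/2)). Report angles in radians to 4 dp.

θ₁ = -0.3489, θ₂ = 0.5239, θ₃ = -0.3489

arm 1 (φ=0.0°): x'=0.0556, y'=-0.0963
  A cos θ + B sin θ = C:  0.1044·cos θ + -0.3736·sin θ = 0.2258
  θ1 = atan2(B,A) + arccos(C/0.3879) = -0.3489
φ2=120.0° → target in arm frame (-0.1112, 0.0000)
  A=0.2712, B=-0.3736, C=(l²−L²−A²−y'²−z²)/(2L)=0.0479
  √(A²+B²)=0.4617;  θ2 = -0.9429+1.4668 ≈ 0.5239
φ3=240.0° → target in arm frame (0.0556, 0.0963)
  A=0.1044, B=-0.3736, C=(l²−L²−A²−y'²−z²)/(2L)=0.2258
  θ3 = atan2(B,A) + arccos(C/0.3879) = -0.3489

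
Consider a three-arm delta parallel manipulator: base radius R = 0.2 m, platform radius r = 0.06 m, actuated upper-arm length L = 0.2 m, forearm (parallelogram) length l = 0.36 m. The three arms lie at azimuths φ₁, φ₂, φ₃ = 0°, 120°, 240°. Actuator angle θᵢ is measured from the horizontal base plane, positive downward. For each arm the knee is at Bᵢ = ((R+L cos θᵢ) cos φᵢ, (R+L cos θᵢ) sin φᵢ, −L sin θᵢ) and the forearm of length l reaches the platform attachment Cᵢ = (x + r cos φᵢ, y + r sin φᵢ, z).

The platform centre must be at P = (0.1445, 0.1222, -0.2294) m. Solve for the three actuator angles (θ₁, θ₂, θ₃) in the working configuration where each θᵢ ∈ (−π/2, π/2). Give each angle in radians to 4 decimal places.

arm 1 (φ=0.0°): x'=0.1445, y'=0.1222
  A=-0.0045, B=-0.2294, C=(l²−L²−A²−y'²−z²)/(2L)=0.0551
  γ=atan2(-0.2294,-0.0045)=-1.5904;  ψ=arccos(0.2400)=1.3285;  θ1=γ+ψ≈-0.2619
arm 2 (φ=120.0°): x'=0.0336, y'=-0.1862
  e−x'=0.1064;  (l²−L²−(e−x')²−y'²−z²)/2L = -0.0226
  θ2 = atan2(B,A) + arccos(C/0.2529) = 0.5238
φ3=240.0° → target in arm frame (-0.1781, 0.0640)
  A=0.3181, B=-0.2294, C=(l²−L²−A²−y'²−z²)/(2L)=-0.1707
  θ3 = atan2(B,A) + arccos(C/0.3922) = 1.3965

θ₁ = -0.2619, θ₂ = 0.5238, θ₃ = 1.3965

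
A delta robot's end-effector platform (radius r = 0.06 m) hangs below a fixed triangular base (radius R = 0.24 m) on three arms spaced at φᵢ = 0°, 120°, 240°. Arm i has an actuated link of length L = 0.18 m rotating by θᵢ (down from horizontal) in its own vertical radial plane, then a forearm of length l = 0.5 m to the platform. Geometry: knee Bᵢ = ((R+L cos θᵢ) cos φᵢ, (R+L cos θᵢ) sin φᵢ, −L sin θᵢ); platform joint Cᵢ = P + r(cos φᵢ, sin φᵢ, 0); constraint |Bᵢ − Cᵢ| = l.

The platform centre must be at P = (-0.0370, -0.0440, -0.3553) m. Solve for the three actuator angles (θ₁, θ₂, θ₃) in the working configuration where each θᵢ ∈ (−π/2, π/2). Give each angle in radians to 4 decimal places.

θ₁ = 0.2619, θ₂ = 0.1742, θ₃ = -0.2620

rotate P by −φ1: (-0.0370, -0.0440, -0.3553)
  e−x'=0.2170;  (l²−L²−(e−x')²−y'²−z²)/2L = 0.1176
  θ1 = atan2(B,A) + arccos(C/0.4163) = 0.2619
arm 2 (φ=120.0°): x'=-0.0196, y'=0.0540
  A=0.1996, B=-0.3553, C=(l²−L²−A²−y'²−z²)/(2L)=0.1350
  γ=atan2(-0.3553,0.1996)=-1.0589;  ψ=arccos(0.3313)=1.2332;  θ2=γ+ψ≈0.1742
arm 3 (φ=240.0°): x'=0.0566, y'=-0.0100
  A cos θ + B sin θ = C:  0.1234·cos θ + -0.3553·sin θ = 0.2112
  γ=atan2(-0.3553,0.1234)=-1.2365;  ψ=arccos(0.5615)=0.9745;  θ3=γ+ψ≈-0.2620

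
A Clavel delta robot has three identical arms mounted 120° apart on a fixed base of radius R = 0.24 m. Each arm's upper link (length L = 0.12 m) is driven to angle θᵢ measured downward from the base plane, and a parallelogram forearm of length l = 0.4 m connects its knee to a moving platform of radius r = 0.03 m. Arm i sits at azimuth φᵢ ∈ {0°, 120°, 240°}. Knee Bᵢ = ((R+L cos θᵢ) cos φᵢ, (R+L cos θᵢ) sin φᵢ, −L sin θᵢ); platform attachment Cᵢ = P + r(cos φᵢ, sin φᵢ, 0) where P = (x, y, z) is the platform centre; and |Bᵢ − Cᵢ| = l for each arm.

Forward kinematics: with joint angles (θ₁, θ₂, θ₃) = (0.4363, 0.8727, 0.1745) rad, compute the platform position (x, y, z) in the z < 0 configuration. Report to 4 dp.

(0.0107, -0.0565, -0.2995)

arm 1 at φ=0.0°: ρ1 = 0.3188;  S1 = (0.3188, 0.0000, -0.0507)
arm 2 at φ=120.0°: ρ2 = 0.2871;  S2 = (-0.1436, 0.2487, -0.0919)
arm 3 at φ=240.0°: ρ3 = 0.3282;  S3 = (-0.1641, -0.2842, -0.0208)
eliminate P² terms by subtracting sphere 1 from 2 and 3
[-0.9246 0.4973 -0.0824]·P = -0.0133;  [-0.9657 -0.5684 0.0598]·P = 0.0040
Cramer: x(z) = 0.0056-0.0170z;  y(z) = -0.0164+0.1341z
sphere 1 gives Az²+Bz+C=0 with A=1.0183, B=0.1077, C=-0.0591;  B²−4AC=0.2522;  roots -0.2995, 0.1937;  negative root z = -0.2995
x = 0.0107, y = -0.0565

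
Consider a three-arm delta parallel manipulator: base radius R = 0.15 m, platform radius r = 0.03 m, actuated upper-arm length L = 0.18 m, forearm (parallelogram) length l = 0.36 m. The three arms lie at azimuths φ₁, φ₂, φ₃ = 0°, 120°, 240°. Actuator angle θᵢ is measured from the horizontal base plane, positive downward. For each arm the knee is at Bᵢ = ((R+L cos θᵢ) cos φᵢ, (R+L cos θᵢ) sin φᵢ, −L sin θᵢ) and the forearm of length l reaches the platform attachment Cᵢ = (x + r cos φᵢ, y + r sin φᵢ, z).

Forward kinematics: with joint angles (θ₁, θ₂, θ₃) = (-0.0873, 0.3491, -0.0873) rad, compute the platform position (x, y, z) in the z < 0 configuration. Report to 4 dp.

(0.0197, -0.0342, -0.2085)

S1 = (0.2993·cos0.0°, 0.2993·sin0.0°, 0.0157) = (0.2993, 0.0000, 0.0157)
S2 = (0.2891·cos120.0°, 0.2891·sin120.0°, -0.0616) = (-0.1446, 0.2504, -0.0616)
arm 3 at φ=240.0°: (R−r)+L cos θ3 = 0.2993;  S3 = (-0.1497, -0.2592, 0.0157)
|S₂|²−|S₁|² = -0.0024;  |S₃|²−|S₁|² = 0.0000
plane₁₂: -0.8878x+0.5008y+-0.1545z = -0.0024
Cramer: x(z) = 0.0014-0.0880z;  y(z) = -0.0024+0.1525z
quadratic in z: (1.0310)z²+(0.0203)z+(-0.0406)=0, √Δ=0.4096 → z ∈ {-0.2085, 0.1888}; z = -0.2085 (taking z<0)
x = 0.0197, y = -0.0342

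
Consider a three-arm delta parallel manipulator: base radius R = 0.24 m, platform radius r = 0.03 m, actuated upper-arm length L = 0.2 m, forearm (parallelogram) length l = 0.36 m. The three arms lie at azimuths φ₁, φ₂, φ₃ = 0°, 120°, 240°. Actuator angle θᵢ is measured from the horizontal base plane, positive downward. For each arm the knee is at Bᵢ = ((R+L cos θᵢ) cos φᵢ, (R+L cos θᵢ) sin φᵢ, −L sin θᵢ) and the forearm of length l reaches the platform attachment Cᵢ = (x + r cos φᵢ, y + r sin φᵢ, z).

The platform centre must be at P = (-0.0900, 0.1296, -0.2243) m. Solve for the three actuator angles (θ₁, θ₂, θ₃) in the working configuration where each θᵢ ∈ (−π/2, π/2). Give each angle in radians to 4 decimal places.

arm 1 (φ=0.0°): x'=-0.0900, y'=0.1296
  e−x'=0.3000;  (l²−L²−(e−x')²−y'²−z²)/2L = -0.1688
  θ1 = atan2(B,A) + arccos(C/0.3746) = 1.3962
φ2=120.0° → target in arm frame (0.1572, 0.0131)
  A=0.0528, B=-0.2243, C=(l²−L²−A²−y'²−z²)/(2L)=0.0908
  √(A²+B²)=0.2304;  θ2 = -1.3398+1.1656 ≈ -0.1742
arm 3 (φ=240.0°): x'=-0.0672, y'=-0.1427
  A cos θ + B sin θ = C:  0.2772·cos θ + -0.2243·sin θ = -0.1449
  θ3 = atan2(B,A) + arccos(C/0.3566) = 1.3089

θ₁ = 1.3962, θ₂ = -0.1742, θ₃ = 1.3089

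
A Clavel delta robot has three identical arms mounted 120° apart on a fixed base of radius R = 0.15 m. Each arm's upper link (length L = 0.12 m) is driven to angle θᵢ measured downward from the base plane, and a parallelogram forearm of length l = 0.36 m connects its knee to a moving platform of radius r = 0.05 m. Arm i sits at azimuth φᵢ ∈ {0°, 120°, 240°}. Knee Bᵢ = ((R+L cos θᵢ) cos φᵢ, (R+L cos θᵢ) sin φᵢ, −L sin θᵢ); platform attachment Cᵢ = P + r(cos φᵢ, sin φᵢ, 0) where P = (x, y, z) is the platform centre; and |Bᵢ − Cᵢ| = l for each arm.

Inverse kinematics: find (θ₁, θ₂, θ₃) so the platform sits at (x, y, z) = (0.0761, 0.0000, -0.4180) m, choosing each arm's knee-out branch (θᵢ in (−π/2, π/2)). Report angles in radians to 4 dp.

θ₁ = 0.6982, θ₂ = 1.2215, θ₃ = 1.2215

φ1=0.0° → target in arm frame (0.0761, 0.0000)
  A=0.0239, B=-0.4180, C=(l²−L²−A²−y'²−z²)/(2L)=-0.2504
  √(A²+B²)=0.4187;  θ1 = -1.5137+2.2119 ≈ 0.6982
arm 2 (φ=120.0°): x'=-0.0380, y'=-0.0659
  A=0.1380, B=-0.4180, C=(l²−L²−A²−y'²−z²)/(2L)=-0.3455
  γ=atan2(-0.4180,0.1380)=-1.2518;  ψ=arccos(-0.7849)=2.4733;  θ2=γ+ψ≈1.2215
rotate P by −φ3: (-0.0381, 0.0659, -0.4180)
  A cos θ + B sin θ = C:  0.1381·cos θ + -0.4180·sin θ = -0.3455
  γ=atan2(-0.4180,0.1381)=-1.2518;  ψ=arccos(-0.7849)=2.4733;  θ3=γ+ψ≈1.2215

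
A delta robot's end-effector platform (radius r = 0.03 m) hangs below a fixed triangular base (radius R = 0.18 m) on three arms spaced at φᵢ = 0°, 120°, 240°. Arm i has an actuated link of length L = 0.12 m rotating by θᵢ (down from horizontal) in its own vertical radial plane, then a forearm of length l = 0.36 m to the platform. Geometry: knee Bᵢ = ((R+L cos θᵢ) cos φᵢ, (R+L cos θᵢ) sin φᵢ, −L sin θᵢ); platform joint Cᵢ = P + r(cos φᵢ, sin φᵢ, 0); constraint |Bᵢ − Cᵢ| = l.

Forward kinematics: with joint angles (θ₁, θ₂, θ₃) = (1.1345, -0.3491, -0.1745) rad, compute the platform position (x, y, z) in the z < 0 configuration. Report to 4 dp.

(-0.1321, 0.0098, -0.2456)

φ1=0.0°: virtual centre (0.2007, 0.0000, -0.1088), radius l
S2 = (0.2628·cos120.0°, 0.2628·sin120.0°, 0.0410) = (-0.1314, 0.2276, 0.0410)
S3 = (0.2682·cos240.0°, 0.2682·sin240.0°, 0.0208) = (-0.1341, -0.2322, 0.0208)
subtract pairs → two planes through P
[-0.6642 0.4551 0.2996]·P = 0.0186;  [-0.6696 -0.4645 0.2592]·P = 0.0202
det = 0.6133;  x = -0.0291+0.4193z,  y = -0.0016+-0.0464z
into |P−S₁|² = l²: 1.1780z² + 0.0249z + -0.0649 = 0;  Δ = 0.3066;  z = -0.2456 or 0.2245 → z<0 root = -0.2456
x = -0.1321, y = 0.0098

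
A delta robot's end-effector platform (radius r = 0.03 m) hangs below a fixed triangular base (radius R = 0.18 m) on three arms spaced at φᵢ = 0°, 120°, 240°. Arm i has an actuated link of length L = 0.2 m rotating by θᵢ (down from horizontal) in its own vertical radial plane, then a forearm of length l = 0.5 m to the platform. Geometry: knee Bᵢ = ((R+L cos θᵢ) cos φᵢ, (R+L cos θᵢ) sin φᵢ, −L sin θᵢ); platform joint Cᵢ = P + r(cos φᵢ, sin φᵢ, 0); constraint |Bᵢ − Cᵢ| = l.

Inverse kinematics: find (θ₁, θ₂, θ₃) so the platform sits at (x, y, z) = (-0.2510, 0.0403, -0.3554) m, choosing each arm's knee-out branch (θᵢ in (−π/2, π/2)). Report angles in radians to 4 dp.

arm 1 (φ=0.0°): x'=-0.2510, y'=0.0403
  e−x'=0.4010;  (l²−L²−(e−x')²−y'²−z²)/2L = -0.1968
  θ1 = atan2(B,A) + arccos(C/0.5358) = 1.2218
rotate P by −φ2: (0.1604, 0.1972, -0.3554)
  A cos θ + B sin θ = C:  -0.0104·cos θ + -0.3554·sin θ = 0.1117
  θ2 = atan2(B,A) + arccos(C/0.3556) = -0.3489
rotate P by −φ3: (0.0906, -0.2375, -0.3554)
  A cos θ + B sin θ = C:  0.0594·cos θ + -0.3554·sin θ = 0.0594
  γ=atan2(-0.3554,0.0594)=-1.4052;  ψ=arccos(0.1647)=1.4053;  θ3=γ+ψ≈0.0001

θ₁ = 1.2218, θ₂ = -0.3489, θ₃ = 0.0001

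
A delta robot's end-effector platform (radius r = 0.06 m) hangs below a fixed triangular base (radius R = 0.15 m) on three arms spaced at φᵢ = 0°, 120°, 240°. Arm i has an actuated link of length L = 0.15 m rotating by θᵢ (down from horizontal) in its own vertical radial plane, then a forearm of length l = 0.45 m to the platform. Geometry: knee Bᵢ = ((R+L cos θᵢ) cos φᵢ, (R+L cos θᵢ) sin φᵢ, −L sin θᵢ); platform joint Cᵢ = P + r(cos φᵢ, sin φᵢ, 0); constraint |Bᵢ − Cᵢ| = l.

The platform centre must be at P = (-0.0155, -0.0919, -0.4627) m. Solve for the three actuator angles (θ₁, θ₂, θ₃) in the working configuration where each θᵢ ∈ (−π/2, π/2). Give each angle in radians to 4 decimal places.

arm 1 (φ=0.0°): x'=-0.0155, y'=-0.0919
  A cos θ + B sin θ = C:  0.1055·cos θ + -0.4627·sin θ = -0.1789
  γ=atan2(-0.4627,0.1055)=-1.3466;  ψ=arccos(-0.3769)=1.9573;  θ1=γ+ψ≈0.6107
arm 2 (φ=120.0°): x'=-0.0718, y'=0.0594
  A=0.1618, B=-0.4627, C=(l²−L²−A²−y'²−z²)/(2L)=-0.2127
  θ2 = atan2(B,A) + arccos(C/0.4902) = 0.7853
rotate P by −φ3: (0.0873, 0.0325, -0.4627)
  A cos θ + B sin θ = C:  0.0027·cos θ + -0.4627·sin θ = -0.1172
  θ3 = atan2(B,A) + arccos(C/0.4627) = 0.2618

θ₁ = 0.6107, θ₂ = 0.7853, θ₃ = 0.2618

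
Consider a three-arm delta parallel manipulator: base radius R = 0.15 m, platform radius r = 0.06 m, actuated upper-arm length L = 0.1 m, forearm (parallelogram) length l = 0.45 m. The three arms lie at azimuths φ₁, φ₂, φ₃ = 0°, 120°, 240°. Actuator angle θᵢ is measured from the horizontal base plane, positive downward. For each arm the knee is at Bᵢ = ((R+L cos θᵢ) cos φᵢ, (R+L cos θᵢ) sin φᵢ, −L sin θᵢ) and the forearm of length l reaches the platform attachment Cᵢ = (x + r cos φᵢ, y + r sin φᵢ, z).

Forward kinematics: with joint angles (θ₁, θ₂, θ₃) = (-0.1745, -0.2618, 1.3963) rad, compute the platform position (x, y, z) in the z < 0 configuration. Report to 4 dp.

(0.1187, 0.2252, -0.3659)

S1 = (0.1885·cos0.0°, 0.1885·sin0.0°, 0.0174) = (0.1885, 0.0000, 0.0174)
S2 = (0.1866·cos120.0°, 0.1866·sin120.0°, 0.0259) = (-0.0933, 0.1616, 0.0259)
φ3=240.0°: virtual centre (-0.0537, -0.0930, -0.0985), radius l
eliminate P² terms by subtracting sphere 1 from 2 and 3
[-0.5636 0.3232 0.0170]·P = -0.0003;  [-0.4843 -0.1860 -0.2317]·P = -0.0146
det = 0.2613;  x = 0.0183+-0.2744z,  y = 0.0309+-0.5312z
into |P−S₁|² = l²: 1.3575z² + 0.0259z + -0.1723 = 0;  Δ = 0.9362;  z = -0.3659 or 0.3468 → z<0 root = -0.3659
x = 0.1187, y = 0.2252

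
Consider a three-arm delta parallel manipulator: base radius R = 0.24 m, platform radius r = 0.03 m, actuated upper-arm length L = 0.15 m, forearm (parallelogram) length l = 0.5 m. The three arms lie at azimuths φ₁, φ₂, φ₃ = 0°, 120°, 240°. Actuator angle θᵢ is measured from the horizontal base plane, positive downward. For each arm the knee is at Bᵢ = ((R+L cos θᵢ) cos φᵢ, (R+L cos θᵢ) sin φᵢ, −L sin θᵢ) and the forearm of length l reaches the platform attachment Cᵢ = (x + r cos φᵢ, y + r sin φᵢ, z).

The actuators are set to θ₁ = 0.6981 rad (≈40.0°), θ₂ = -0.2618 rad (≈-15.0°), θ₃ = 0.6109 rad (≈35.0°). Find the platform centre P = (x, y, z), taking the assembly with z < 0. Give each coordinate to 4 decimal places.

(-0.0645, 0.0898, -0.3970)

centre 1 = (0.3249·cos0.0°, 0.3249·sin0.0°, -0.0964) = (0.3249, 0.0000, -0.0964)
φ2=120.0°: virtual centre (-0.1774, 0.3073, 0.0388), radius l
centre 3 = (0.3329·cos240.0°, 0.3329·sin240.0°, -0.0860) = (-0.1664, -0.2883, -0.0860)
subtract pairs → two planes through P
plane₁₂: -1.0047x+0.6147y+0.2705z = 0.0126
Cramer: x(z) = -0.0079+0.1426z;  y(z) = 0.0076-0.2070z
quadratic in z: (1.0632)z²+(0.0948)z+(-0.1299)=0, √Δ=0.7493 → z ∈ {-0.3970, 0.3078}; z = -0.3970 (taking z<0)
x = -0.0645, y = 0.0898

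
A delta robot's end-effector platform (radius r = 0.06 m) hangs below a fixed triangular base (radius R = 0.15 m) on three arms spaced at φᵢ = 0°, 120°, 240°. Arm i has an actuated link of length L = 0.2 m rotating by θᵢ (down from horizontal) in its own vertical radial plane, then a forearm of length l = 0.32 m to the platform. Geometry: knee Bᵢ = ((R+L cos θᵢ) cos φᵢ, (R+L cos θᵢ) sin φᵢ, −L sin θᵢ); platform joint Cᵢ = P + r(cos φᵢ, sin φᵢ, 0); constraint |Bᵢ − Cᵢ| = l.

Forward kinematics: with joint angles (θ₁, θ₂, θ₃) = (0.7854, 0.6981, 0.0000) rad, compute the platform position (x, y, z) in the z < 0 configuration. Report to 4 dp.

(-0.0581, -0.0769, -0.2539)

arm 1 at φ=0.0°: (R−r)+L cos θ1 = 0.2314;  O1 = (0.2314, 0.0000, -0.1414)
O2 = (0.2432·cos120.0°, 0.2432·sin120.0°, -0.1286) = (-0.1216, 0.2106, -0.1286)
O3 = (0.2900·cos240.0°, 0.2900·sin240.0°, 0.0000) = (-0.1450, -0.2511, 0.0000)
eliminate P² terms by subtracting sphere 1 from 2 and 3
[-0.7061 0.4213 0.0257]·P = 0.0021;  [-0.7528 -0.5023 0.2828]·P = 0.0105
Cramer: x(z) = -0.0082+0.1966z;  y(z) = -0.0087+0.2684z
quadratic in z: (1.1107)z²+(0.1839)z+(-0.0249)=0, √Δ=0.3801 → z ∈ {-0.2539, 0.0883}; z = -0.2539 (taking z<0)
x = -0.0581, y = -0.0769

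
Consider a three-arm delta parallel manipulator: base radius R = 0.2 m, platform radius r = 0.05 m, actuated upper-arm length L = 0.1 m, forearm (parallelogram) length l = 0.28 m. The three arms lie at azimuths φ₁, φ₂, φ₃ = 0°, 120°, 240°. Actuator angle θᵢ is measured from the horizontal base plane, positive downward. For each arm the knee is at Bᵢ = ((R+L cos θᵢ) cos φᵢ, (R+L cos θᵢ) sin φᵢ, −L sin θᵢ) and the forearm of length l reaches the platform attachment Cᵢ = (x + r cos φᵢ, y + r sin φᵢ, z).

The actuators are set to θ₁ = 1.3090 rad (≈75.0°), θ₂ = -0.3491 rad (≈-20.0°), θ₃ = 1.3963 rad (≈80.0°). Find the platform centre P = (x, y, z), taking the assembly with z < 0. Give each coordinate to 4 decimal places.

φ1=0.0°: virtual centre (0.1759, 0.0000, -0.0966), radius l
O2 = (0.2440·cos120.0°, 0.2440·sin120.0°, 0.0342) = (-0.1220, 0.2113, 0.0342)
O3 = (0.1674·cos240.0°, 0.1674·sin240.0°, -0.0985) = (-0.0837, -0.1449, -0.0985)
subtract pairs → two planes through P
[-0.5957 0.4226 0.2616]·P = 0.0204;  [-0.5191 -0.2899 -0.0038]·P = -0.0026
det = 0.3921;  x = -0.0123+0.1893z,  y = 0.0309+-0.3521z
quadratic in z: (1.1598)z²+(0.1001)z+(-0.0327)=0, √Δ=0.4021 → z ∈ {-0.2165, 0.1302}; z = -0.2165 (taking z<0)
x = -0.0533, y = 0.1072

(-0.0533, 0.1072, -0.2165)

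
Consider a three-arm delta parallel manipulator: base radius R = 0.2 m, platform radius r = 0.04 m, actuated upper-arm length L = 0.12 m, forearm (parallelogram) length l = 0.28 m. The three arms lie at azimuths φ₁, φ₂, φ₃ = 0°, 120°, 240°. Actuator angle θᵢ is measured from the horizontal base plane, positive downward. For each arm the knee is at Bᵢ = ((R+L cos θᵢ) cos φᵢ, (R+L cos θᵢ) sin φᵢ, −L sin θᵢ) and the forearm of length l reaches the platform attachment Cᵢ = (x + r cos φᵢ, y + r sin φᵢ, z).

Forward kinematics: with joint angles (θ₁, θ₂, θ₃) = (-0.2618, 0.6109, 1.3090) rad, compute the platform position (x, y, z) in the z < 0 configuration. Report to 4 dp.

O1 = (0.2759·cos0.0°, 0.2759·sin0.0°, 0.0311) = (0.2759, 0.0000, 0.0311)
arm 2 at φ=120.0°: (R−r)+L cos θ2 = 0.2583;  O2 = (-0.1291, 0.2237, -0.0688)
arm 3 at φ=240.0°: (R−r)+L cos θ3 = 0.1911;  O3 = (-0.0955, -0.1655, -0.1159)
eliminate P² terms by subtracting sphere 1 from 2 and 3
[-0.8101 0.4474 -0.1998]·P = -0.0056;  [-0.7429 -0.3309 -0.2939]·P = -0.0272
det = 0.6004;  x = 0.0233+-0.3291z,  y = 0.0297+-0.1494z
quadratic in z: (1.1306)z²+(0.0953)z+(-0.0128)=0, √Δ=0.2585 → z ∈ {-0.1564, 0.0722}; z = -0.1564 (taking z<0)
x = 0.0748, y = 0.0530

(0.0748, 0.0530, -0.1564)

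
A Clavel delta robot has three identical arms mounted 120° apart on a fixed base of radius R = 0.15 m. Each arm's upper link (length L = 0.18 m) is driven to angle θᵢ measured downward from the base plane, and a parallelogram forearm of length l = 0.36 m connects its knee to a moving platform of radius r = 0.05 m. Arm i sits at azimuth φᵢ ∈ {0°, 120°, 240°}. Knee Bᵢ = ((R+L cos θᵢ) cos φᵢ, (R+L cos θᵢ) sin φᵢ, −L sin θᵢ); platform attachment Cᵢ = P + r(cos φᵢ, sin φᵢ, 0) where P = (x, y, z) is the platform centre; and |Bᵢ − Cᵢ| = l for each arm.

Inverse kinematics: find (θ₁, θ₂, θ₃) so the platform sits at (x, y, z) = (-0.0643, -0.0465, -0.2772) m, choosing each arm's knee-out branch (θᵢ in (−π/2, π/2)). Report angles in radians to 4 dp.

θ₁ = 0.6109, θ₂ = 0.3491, θ₃ = -0.0869

arm 1 (φ=0.0°): x'=-0.0643, y'=-0.0465
  A cos θ + B sin θ = C:  0.1643·cos θ + -0.2772·sin θ = -0.0244
  √(A²+B²)=0.3222;  θ1 = -1.0358+1.6467 ≈ 0.6109
φ2=120.0° → target in arm frame (-0.0081, 0.0789)
  e−x'=0.1081;  (l²−L²−(e−x')²−y'²−z²)/2L = 0.0068
  θ2 = atan2(B,A) + arccos(C/0.2975) = 0.3491
arm 3 (φ=240.0°): x'=0.0724, y'=-0.0324
  e−x'=0.0276;  (l²−L²−(e−x')²−y'²−z²)/2L = 0.0515
  √(A²+B²)=0.2786;  θ3 = -1.4716+1.3848 ≈ -0.0869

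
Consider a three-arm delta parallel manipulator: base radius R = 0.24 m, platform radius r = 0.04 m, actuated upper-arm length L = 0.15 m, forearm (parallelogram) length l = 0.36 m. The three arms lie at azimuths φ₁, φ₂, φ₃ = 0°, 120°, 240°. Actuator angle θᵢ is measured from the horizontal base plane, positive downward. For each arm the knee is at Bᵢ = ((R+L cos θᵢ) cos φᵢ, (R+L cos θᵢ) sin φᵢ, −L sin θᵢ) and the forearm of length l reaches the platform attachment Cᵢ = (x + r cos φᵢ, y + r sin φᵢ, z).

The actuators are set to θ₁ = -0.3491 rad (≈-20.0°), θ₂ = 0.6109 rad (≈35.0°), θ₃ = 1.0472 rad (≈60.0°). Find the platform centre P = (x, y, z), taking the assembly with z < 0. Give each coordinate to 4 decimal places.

centre 1 = (0.3410·cos0.0°, 0.3410·sin0.0°, 0.0513) = (0.3410, 0.0000, 0.0513)
centre 2 = (0.3229·cos120.0°, 0.3229·sin120.0°, -0.0860) = (-0.1614, 0.2796, -0.0860)
centre 3 = (0.2750·cos240.0°, 0.2750·sin240.0°, -0.1299) = (-0.1375, -0.2382, -0.1299)
subtract pairs → two planes through P
plane₁₂: -1.0048x+0.5592y+-0.2747z = -0.0072
Cramer: x(z) = 0.0180-0.3290z;  y(z) = 0.0193-0.0999z
quadratic in z: (1.1182)z²+(0.1061)z+(-0.0223)=0, √Δ=0.3329 → z ∈ {-0.1963, 0.1014}; z = -0.1963 (taking z<0)
x = 0.0825, y = 0.0389

(0.0825, 0.0389, -0.1963)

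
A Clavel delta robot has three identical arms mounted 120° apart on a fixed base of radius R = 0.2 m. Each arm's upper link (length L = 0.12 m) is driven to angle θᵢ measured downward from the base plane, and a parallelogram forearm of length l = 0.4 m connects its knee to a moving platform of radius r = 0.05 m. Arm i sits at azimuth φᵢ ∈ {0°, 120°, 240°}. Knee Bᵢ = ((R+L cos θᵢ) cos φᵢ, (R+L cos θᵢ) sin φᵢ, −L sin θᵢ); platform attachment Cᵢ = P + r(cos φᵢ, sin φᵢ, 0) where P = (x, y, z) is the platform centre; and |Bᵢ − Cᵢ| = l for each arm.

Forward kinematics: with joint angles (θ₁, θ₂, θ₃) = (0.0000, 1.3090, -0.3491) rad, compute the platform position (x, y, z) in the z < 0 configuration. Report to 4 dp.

φ1=0.0°: virtual centre (0.2700, 0.0000, 0.0000), radius l
arm 2 at φ=120.0°: e+L cos θ2 = 0.1811;  centre 2 = (-0.0905, 0.1568, -0.1159)
centre 3 = (0.2628·cos240.0°, 0.2628·sin240.0°, 0.0410) = (-0.1314, -0.2276, 0.0410)
eliminate P² terms by subtracting sphere 1 from 2 and 3
linear system: -0.7211x+0.3136y = -0.0267−-0.2318z; -0.8028x+-0.4551y = -0.0022−0.0821z
Cramer: x(z) = 0.0221-0.1375z;  y(z) = -0.0342+0.4230z
sphere 1 gives Az²+Bz+C=0 with A=1.1978, B=0.0392, C=-0.0974;  B²−4AC=0.4681;  roots -0.3020, 0.2692;  negative root z = -0.3020
x = 0.0636, y = -0.1620

(0.0636, -0.1620, -0.3020)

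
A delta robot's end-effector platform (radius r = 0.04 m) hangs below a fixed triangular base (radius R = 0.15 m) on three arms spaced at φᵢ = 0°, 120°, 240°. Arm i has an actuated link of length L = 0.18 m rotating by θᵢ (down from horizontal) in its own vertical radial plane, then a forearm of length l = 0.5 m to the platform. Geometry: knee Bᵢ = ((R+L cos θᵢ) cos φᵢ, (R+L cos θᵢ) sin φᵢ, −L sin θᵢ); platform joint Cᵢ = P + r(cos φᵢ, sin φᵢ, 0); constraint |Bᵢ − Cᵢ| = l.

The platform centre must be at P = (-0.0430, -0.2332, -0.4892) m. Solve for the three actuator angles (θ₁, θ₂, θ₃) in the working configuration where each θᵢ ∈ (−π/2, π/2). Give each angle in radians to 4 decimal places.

φ1=0.0° → target in arm frame (-0.0430, -0.2332)
  e−x'=0.1530;  (l²−L²−(e−x')²−y'²−z²)/2L = -0.2764
  θ1 = atan2(B,A) + arccos(C/0.5126) = 0.8727
arm 2 (φ=120.0°): x'=-0.1805, y'=0.1538
  A=0.2905, B=-0.4892, C=(l²−L²−A²−y'²−z²)/(2L)=-0.3604
  θ2 = atan2(B,A) + arccos(C/0.5689) = 1.2219
φ3=240.0° → target in arm frame (0.2235, 0.0794)
  A cos θ + B sin θ = C:  -0.1135·cos θ + -0.4892·sin θ = -0.1136
  γ=atan2(-0.4892,-0.1135)=-1.7987;  ψ=arccos(-0.2262)=1.7989;  θ3=γ+ψ≈0.0002

θ₁ = 0.8727, θ₂ = 1.2219, θ₃ = 0.0002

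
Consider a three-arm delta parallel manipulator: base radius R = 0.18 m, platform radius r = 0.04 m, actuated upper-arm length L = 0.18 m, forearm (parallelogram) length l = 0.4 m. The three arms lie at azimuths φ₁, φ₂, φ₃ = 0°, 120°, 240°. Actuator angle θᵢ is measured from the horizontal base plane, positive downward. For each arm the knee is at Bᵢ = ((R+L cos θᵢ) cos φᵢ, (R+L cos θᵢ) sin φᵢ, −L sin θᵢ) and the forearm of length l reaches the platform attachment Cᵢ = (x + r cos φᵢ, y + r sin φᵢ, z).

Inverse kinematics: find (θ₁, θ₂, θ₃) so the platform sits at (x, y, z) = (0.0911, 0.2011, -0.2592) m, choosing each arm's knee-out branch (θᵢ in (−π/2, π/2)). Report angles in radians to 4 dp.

θ₁ = 0.0002, θ₂ = -0.2615, θ₃ = 1.3965

arm 1 (φ=0.0°): x'=0.0911, y'=0.2011
  A cos θ + B sin θ = C:  0.0489·cos θ + -0.2592·sin θ = 0.0488
  θ1 = atan2(B,A) + arccos(C/0.2638) = 0.0002
arm 2 (φ=120.0°): x'=0.1286, y'=-0.1794
  A cos θ + B sin θ = C:  0.0114·cos θ + -0.2592·sin θ = 0.0780
  √(A²+B²)=0.2595;  θ2 = -1.5269+1.2654 ≈ -0.2615
arm 3 (φ=240.0°): x'=-0.2197, y'=-0.0217
  e−x'=0.3597;  (l²−L²−(e−x')²−y'²−z²)/2L = -0.1929
  θ3 = atan2(B,A) + arccos(C/0.4434) = 1.3965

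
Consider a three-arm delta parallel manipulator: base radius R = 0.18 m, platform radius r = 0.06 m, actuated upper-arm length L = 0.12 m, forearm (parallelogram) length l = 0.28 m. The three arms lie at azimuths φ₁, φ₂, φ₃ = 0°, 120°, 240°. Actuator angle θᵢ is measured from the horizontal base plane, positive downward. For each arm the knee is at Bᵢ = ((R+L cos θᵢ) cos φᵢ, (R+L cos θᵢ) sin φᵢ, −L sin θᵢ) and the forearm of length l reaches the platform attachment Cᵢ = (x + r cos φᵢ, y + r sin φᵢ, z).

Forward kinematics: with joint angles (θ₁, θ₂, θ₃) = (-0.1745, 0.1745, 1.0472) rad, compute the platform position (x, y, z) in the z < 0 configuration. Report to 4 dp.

(0.0599, 0.0664, -0.1846)

S1 = (0.2382·cos0.0°, 0.2382·sin0.0°, 0.0208) = (0.2382, 0.0000, 0.0208)
arm 2 at φ=120.0°: e+L cos θ2 = 0.2382;  S2 = (-0.1191, 0.2063, -0.0208)
arm 3 at φ=240.0°: e+L cos θ3 = 0.1800;  S3 = (-0.0900, -0.1559, -0.1039)
|S₂|²−|S₁|² = 0.0000;  |S₃|²−|S₁|² = -0.0140
[-0.7145 0.4125 -0.0833]·P = 0.0000;  [-0.6564 -0.3118 -0.2495]·P = -0.0140
Cramer: x(z) = 0.0117-0.2612z;  y(z) = 0.0202-0.2504z
into |P−S₁|² = l²: 1.1309z² + 0.0665z + -0.0263 = 0;  Δ = 0.1232;  z = -0.1846 or 0.1258 → z<0 root = -0.1846
x = 0.0599, y = 0.0664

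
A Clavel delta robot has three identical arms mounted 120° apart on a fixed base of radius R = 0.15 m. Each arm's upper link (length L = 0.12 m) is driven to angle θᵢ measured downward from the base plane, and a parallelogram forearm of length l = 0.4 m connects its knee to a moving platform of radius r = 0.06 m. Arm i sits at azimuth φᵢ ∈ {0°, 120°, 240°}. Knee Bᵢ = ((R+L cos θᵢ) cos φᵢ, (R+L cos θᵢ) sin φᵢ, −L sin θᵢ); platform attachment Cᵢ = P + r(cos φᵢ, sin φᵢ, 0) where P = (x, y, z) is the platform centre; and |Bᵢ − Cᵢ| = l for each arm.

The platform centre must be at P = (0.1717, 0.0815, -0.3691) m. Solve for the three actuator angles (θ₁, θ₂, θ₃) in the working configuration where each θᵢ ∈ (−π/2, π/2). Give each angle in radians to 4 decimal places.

θ₁ = -0.1743, θ₂ = 0.6984, θ₃ = 1.2218

arm 1 (φ=0.0°): x'=0.1717, y'=0.0815
  A cos θ + B sin θ = C:  -0.0817·cos θ + -0.3691·sin θ = -0.0165
  √(A²+B²)=0.3780;  θ1 = -1.7886+1.6144 ≈ -0.1743
rotate P by −φ2: (-0.0153, -0.1894, -0.3691)
  A=0.1053, B=-0.3691, C=(l²−L²−A²−y'²−z²)/(2L)=-0.1567
  γ=atan2(-0.3691,0.1053)=-1.2930;  ψ=arccos(-0.4082)=1.9913;  θ2=γ+ψ≈0.6984
φ3=240.0° → target in arm frame (-0.1564, 0.1079)
  e−x'=0.2464;  (l²−L²−(e−x')²−y'²−z²)/2L = -0.2626
  γ=atan2(-0.3691,0.2464)=-0.9821;  ψ=arccos(-0.5916)=2.2039;  θ3=γ+ψ≈1.2218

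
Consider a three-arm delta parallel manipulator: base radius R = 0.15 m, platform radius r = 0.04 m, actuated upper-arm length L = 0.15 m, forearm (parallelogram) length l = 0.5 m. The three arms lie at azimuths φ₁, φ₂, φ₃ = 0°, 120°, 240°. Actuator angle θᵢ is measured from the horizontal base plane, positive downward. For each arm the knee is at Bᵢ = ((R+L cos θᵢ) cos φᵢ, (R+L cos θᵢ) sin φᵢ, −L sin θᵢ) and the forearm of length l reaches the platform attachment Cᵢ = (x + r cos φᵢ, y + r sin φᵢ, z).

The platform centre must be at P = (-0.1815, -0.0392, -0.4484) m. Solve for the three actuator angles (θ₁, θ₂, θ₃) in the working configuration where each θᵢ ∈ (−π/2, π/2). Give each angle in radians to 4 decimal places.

φ1=0.0° → target in arm frame (-0.1815, -0.0392)
  e−x'=0.2915;  (l²−L²−(e−x')²−y'²−z²)/2L = -0.2002
  θ1 = atan2(B,A) + arccos(C/0.5348) = 0.9602
φ2=120.0° → target in arm frame (0.0568, 0.1768)
  A cos θ + B sin θ = C:  0.0532·cos θ + -0.4484·sin θ = -0.0255
  √(A²+B²)=0.4515;  θ2 = -1.4527+1.6273 ≈ 0.1746
φ3=240.0° → target in arm frame (0.1247, -0.1376)
  A cos θ + B sin θ = C:  -0.0147·cos θ + -0.4484·sin θ = 0.0243
  θ3 = atan2(B,A) + arccos(C/0.4486) = -0.0870

θ₁ = 0.9602, θ₂ = 0.1746, θ₃ = -0.0870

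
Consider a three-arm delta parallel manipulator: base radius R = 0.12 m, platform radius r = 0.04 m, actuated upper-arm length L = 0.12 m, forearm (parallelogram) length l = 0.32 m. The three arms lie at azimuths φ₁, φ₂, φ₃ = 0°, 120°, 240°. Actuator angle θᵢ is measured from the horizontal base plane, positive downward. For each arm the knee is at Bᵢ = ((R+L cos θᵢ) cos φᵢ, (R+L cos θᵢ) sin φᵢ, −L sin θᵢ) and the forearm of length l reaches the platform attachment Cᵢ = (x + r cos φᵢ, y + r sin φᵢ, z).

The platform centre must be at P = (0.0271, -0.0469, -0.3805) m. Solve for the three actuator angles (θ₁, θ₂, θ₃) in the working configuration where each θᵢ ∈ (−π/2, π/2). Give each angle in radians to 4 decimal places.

θ₁ = 0.8724, θ₂ = 1.2214, θ₃ = 0.8726

arm 1 (φ=0.0°): x'=0.0271, y'=-0.0469
  A cos θ + B sin θ = C:  0.0529·cos θ + -0.3805·sin θ = -0.2574
  γ=atan2(-0.3805,0.0529)=-1.4327;  ψ=arccos(-0.6701)=2.3051;  θ1=γ+ψ≈0.8724
φ2=120.0° → target in arm frame (-0.0542, 0.0000)
  A=0.1342, B=-0.3805, C=(l²−L²−A²−y'²−z²)/(2L)=-0.3116
  √(A²+B²)=0.4035;  θ2 = -1.2318+2.4532 ≈ 1.2214
arm 3 (φ=240.0°): x'=0.0271, y'=0.0469
  A cos θ + B sin θ = C:  0.0529·cos θ + -0.3805·sin θ = -0.2574
  θ3 = atan2(B,A) + arccos(C/0.3842) = 0.8726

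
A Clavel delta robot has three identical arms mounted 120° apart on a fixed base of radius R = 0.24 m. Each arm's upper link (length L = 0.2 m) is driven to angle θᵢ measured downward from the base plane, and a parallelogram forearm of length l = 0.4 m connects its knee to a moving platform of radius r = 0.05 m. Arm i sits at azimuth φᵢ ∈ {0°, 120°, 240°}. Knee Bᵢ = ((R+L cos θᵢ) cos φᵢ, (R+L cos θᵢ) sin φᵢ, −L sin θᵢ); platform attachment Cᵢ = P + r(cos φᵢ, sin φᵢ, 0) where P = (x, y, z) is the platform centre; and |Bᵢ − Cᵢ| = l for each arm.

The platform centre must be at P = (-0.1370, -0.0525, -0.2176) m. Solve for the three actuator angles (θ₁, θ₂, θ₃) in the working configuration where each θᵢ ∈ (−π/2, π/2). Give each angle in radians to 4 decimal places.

θ₁ = 1.2216, θ₂ = 0.4360, θ₃ = -0.3488

arm 1 (φ=0.0°): x'=-0.1370, y'=-0.0525
  A=0.3270, B=-0.2176, C=(l²−L²−A²−y'²−z²)/(2L)=-0.0926
  √(A²+B²)=0.3928;  θ1 = -0.5872+1.8088 ≈ 1.2216
φ2=120.0° → target in arm frame (0.0230, 0.1449)
  A cos θ + B sin θ = C:  0.1670·cos θ + -0.2176·sin θ = 0.0594
  √(A²+B²)=0.2743;  θ2 = -0.9163+1.3523 ≈ 0.4360
rotate P by −φ3: (0.1140, -0.0924, -0.2176)
  A cos θ + B sin θ = C:  0.0760·cos θ + -0.2176·sin θ = 0.1458
  γ=atan2(-0.2176,0.0760)=-1.2346;  ψ=arccos(0.6327)=0.8858;  θ3=γ+ψ≈-0.3488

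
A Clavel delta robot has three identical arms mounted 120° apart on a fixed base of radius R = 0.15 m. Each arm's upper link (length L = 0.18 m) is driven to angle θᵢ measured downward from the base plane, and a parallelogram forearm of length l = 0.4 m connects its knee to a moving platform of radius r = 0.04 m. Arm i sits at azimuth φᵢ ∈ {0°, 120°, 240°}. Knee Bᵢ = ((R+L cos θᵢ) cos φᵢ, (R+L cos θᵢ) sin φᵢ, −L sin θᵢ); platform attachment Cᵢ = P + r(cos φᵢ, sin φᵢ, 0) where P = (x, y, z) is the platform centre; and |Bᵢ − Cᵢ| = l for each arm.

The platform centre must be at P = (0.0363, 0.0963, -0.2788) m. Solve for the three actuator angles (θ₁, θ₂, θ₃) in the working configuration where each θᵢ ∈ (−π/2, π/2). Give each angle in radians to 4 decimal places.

arm 1 (φ=0.0°): x'=0.0363, y'=0.0963
  A cos θ + B sin θ = C:  0.0737·cos θ + -0.2788·sin θ = 0.0977
  θ1 = atan2(B,A) + arccos(C/0.2884) = -0.0871
arm 2 (φ=120.0°): x'=0.0652, y'=-0.0796
  A=0.0448, B=-0.2788, C=(l²−L²−A²−y'²−z²)/(2L)=0.1154
  θ2 = atan2(B,A) + arccos(C/0.2824) = -0.2617
φ3=240.0° → target in arm frame (-0.1015, -0.0167)
  A cos θ + B sin θ = C:  0.2115·cos θ + -0.2788·sin θ = 0.0134
  √(A²+B²)=0.3500;  θ3 = -0.9217+1.5324 ≈ 0.6107

θ₁ = -0.0871, θ₂ = -0.2617, θ₃ = 0.6107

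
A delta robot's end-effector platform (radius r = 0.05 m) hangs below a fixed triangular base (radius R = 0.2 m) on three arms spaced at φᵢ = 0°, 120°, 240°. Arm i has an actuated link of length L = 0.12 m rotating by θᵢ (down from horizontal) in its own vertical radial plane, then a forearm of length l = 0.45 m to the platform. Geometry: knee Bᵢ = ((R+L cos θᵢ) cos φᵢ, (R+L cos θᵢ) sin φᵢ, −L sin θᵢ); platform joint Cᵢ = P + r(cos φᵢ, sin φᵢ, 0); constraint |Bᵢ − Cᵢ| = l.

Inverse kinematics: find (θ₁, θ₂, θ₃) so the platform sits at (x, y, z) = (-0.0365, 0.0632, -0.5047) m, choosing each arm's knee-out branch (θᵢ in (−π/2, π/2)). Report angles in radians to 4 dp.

θ₁ = 1.3088, θ₂ = 0.7851, θ₃ = 1.3087

arm 1 (φ=0.0°): x'=-0.0365, y'=0.0632
  A=0.1865, B=-0.5047, C=(l²−L²−A²−y'²−z²)/(2L)=-0.4392
  γ=atan2(-0.5047,0.1865)=-1.2168;  ψ=arccos(-0.8162)=2.5256;  θ1=γ+ψ≈1.3088
arm 2 (φ=120.0°): x'=0.0730, y'=0.0000
  A=0.0770, B=-0.5047, C=(l²−L²−A²−y'²−z²)/(2L)=-0.3023
  θ2 = atan2(B,A) + arccos(C/0.5105) = 0.7851
rotate P by −φ3: (-0.0365, -0.0632, -0.5047)
  e−x'=0.1865;  (l²−L²−(e−x')²−y'²−z²)/2L = -0.4391
  γ=atan2(-0.5047,0.1865)=-1.2169;  ψ=arccos(-0.8162)=2.5255;  θ3=γ+ψ≈1.3087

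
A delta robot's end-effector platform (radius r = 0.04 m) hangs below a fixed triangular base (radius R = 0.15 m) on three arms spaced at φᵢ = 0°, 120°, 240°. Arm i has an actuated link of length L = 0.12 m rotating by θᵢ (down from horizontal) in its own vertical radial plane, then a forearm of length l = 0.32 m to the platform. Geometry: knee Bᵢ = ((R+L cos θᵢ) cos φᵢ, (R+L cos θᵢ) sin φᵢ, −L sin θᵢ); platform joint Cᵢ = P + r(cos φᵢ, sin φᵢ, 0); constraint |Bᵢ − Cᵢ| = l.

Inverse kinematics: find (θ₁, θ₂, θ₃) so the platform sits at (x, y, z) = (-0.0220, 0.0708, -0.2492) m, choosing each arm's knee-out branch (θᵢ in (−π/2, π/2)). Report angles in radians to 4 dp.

θ₁ = 0.4359, θ₂ = -0.2617, θ₃ = 0.6106

φ1=0.0° → target in arm frame (-0.0220, 0.0708)
  A cos θ + B sin θ = C:  0.1320·cos θ + -0.2492·sin θ = 0.0144
  √(A²+B²)=0.2820;  θ1 = -1.0837+1.5196 ≈ 0.4359
arm 2 (φ=120.0°): x'=0.0723, y'=-0.0163
  A=0.0377, B=-0.2492, C=(l²−L²−A²−y'²−z²)/(2L)=0.1009
  √(A²+B²)=0.2520;  θ2 = -1.4207+1.1590 ≈ -0.2617
φ3=240.0° → target in arm frame (-0.0503, -0.0545)
  A cos θ + B sin θ = C:  0.1603·cos θ + -0.2492·sin θ = -0.0115
  √(A²+B²)=0.2963;  θ3 = -0.9991+1.6097 ≈ 0.6106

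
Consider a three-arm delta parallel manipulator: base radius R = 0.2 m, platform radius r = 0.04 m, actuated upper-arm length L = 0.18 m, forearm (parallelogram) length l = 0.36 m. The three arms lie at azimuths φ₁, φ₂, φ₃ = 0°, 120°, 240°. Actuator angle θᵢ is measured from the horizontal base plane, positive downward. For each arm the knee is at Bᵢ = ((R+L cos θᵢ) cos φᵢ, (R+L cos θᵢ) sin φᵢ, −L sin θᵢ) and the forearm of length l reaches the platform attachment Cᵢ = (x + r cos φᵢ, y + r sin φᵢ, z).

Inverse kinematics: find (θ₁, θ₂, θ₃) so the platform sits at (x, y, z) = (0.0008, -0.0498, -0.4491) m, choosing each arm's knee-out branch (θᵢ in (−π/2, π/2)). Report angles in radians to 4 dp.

arm 1 (φ=0.0°): x'=0.0008, y'=-0.0498
  e−x'=0.1592;  (l²−L²−(e−x')²−y'²−z²)/2L = -0.3675
  √(A²+B²)=0.4765;  θ1 = -1.2301+2.4518 ≈ 1.2217
arm 2 (φ=120.0°): x'=-0.0435, y'=0.0242
  e−x'=0.2035;  (l²−L²−(e−x')²−y'²−z²)/2L = -0.4069
  γ=atan2(-0.4491,0.2035)=-1.1453;  ψ=arccos(-0.8253)=2.5416;  θ2=γ+ψ≈1.3963
arm 3 (φ=240.0°): x'=0.0427, y'=0.0256
  A cos θ + B sin θ = C:  0.1173·cos θ + -0.4491·sin θ = -0.3303
  γ=atan2(-0.4491,0.1173)=-1.3154;  ψ=arccos(-0.7116)=2.3625;  θ3=γ+ψ≈1.0471

θ₁ = 1.2217, θ₂ = 1.3963, θ₃ = 1.0471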